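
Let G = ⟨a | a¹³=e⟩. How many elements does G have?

G is generated by a single element, so G is cyclic. The relator gives a¹³ = e and no smaller power is forced to be e, so the 13 powers {a, e, a², a³, a⁴, a⁵, a⁶, a⁷, a⁸, a⁹, a¹², a¹¹, a¹⁰} are distinct. Hence |G| = 13.

Answer: 13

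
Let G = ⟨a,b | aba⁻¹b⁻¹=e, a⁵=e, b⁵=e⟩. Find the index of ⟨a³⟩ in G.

First find ord(a³) by computing successive powers:
  (a³)¹ = a³, (a³)² = a, (a³)³ = a⁴, (a³)⁴ = a², (a³)⁵ = e.
So |⟨a³⟩| = ord(a³) = 5. With |G| = 25, by Lagrange [G : ⟨a³⟩] = 25/5 = 5.

Answer: 5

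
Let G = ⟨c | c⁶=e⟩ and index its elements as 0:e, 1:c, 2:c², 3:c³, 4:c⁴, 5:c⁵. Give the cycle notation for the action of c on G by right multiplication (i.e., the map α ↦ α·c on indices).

(0 1 2 3 4 5)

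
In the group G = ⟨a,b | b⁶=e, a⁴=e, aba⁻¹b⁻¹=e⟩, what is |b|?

Compute successive powers until reaching e:
  b¹ = b, b² = b², b³ = b³, b⁴ = b⁴, b⁵ = b⁵, b⁶ = e.
The smallest positive k with bᵏ = e is 6.

Answer: 6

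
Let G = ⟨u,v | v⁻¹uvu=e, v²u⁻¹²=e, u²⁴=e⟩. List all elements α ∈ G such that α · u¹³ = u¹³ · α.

⟨u¹³⟩ ⊆ C_G(u¹³) since powers of u¹³ commute with u¹³; so |C_G(u¹³)| ≥ |⟨u¹³⟩| = 24.
By orbit–stabilizer, |C_G(u¹³)| = |G| / |conj. class of u¹³| = 48 / 2 = 24.
The 24 elements commuting with u¹³ are {e, u, u², u³, u⁴, u⁵, u⁶, u⁷, u⁸, u⁹, u¹⁰, u¹¹, u¹², u¹³, u¹⁴, u¹⁵, u¹⁶, u¹⁷, u¹⁸, u¹⁹, u²⁰, u²¹, u²², u²³}.

Answer: {e, u, u², u³, u⁴, u⁵, u⁶, u⁷, u⁸, u⁹, u¹⁰, u¹¹, u¹², u¹³, u¹⁴, u¹⁵, u¹⁶, u¹⁷, u¹⁸, u¹⁹, u²⁰, u²¹, u²², u²³}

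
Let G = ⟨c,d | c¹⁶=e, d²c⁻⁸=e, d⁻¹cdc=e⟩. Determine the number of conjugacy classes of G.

The conjugacy classes (representative and size) are:
  [e] (size 1), [c] (size 2), [c¹⁴] (size 2), [c³] (size 2), [c¹²] (size 2), [c⁵] (size 2), [c¹⁰] (size 2), [c⁷] (size 2), [c⁸] (size 1), [c⁶d] (size 8), [c³d⁻¹] (size 8).
Class equation: 1 + 2 + 2 + 2 + 2 + 2 + 2 + 2 + 1 + 8 + 8 = 32 = |G|. So G has 11 conjugacy classes.

Answer: 11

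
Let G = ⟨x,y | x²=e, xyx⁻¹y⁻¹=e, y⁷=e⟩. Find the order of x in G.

Compute successive powers until reaching e:
  x¹ = x, x² = e.
The smallest positive k with xᵏ = e is 2.

Answer: 2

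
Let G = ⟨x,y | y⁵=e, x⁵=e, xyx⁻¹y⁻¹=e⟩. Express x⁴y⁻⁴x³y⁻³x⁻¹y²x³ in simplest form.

Multiply left to right, reducing at each step:
  (x⁴) · y⁻⁴ = x⁴y
  (x⁴y) · x³ = x²y
  (x²y) · y⁻³ = x²y³
  (x²y³) · x⁻¹ = xy³
  (xy³) · y² = x
  x · x³ = x⁴

Answer: x⁴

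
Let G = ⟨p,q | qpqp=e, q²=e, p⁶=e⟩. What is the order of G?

Enumerate words in the generators, reducing via the relations: the distinct elements are
  {e, p, q, pq, p², p³, p⁴, p⁵, p²q, p³q, p⁴q, p⁵q}.
No further products give new elements, so |G| = 12.

Answer: 12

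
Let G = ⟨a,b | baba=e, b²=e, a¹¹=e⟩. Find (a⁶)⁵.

Compute successive powers of (a⁶), reducing at each step:
  (a⁶)²: (a⁶) · a⁶ = a
  (a⁶)³: a · a⁶ = a⁷
  (a⁶)⁴: (a⁷) · a⁶ = a²
  (a⁶)⁵: (a²) · a⁶ = a⁸

Answer: a⁸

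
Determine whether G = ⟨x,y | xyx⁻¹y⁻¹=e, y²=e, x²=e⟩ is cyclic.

|G| = 4, but the maximum element order in G is 2 < 4. No single element generates all of G, so G is not cyclic.

Answer: No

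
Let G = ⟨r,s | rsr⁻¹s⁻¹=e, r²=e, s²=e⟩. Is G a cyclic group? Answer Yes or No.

|G| = 4, but the maximum element order in G is 2 < 4. No single element generates all of G, so G is not cyclic.

Answer: No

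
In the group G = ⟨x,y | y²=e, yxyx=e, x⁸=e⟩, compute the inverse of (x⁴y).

The order of (x⁴y) is 2 (smallest k with (x⁴y)ᵏ = e), so (x⁴y)⁻¹ = (x⁴y)¹ = x⁴y.
Check: (x⁴y) · (x⁴y) → (x⁴y) · x⁴ = y;   y · y = e, giving e as required.

Answer: x⁴y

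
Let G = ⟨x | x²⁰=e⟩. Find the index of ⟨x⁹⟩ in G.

First find ord(x⁹) by computing successive powers:
  (x⁹)¹ = x⁹, (x⁹)² = x¹⁸, (x⁹)³ = x⁷, (x⁹)⁴ = x¹⁶, (x⁹)⁵ = x⁵, (x⁹)⁶ = x¹⁴, (x⁹)⁷ = x³, (x⁹)⁸ = x¹², (x⁹)⁹ = x, (x⁹)¹⁰ = x¹⁰, (x⁹)¹¹ = x¹⁹, (x⁹)¹² = x⁸, (x⁹)¹³ = x¹⁷, (x⁹)¹⁴ = x⁶, (x⁹)¹⁵ = x¹⁵, (x⁹)¹⁶ = x⁴, (x⁹)¹⁷ = x¹³, (x⁹)¹⁸ = x², (x⁹)¹⁹ = x¹¹, (x⁹)²⁰ = e.
So |⟨x⁹⟩| = ord(x⁹) = 20. With |G| = 20, by Lagrange [G : ⟨x⁹⟩] = 20/20 = 1.

Answer: 1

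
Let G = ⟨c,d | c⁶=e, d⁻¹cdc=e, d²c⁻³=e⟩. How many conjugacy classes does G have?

The conjugacy classes (representative and size) are:
  [e] (size 1), [c] (size 2), [c²] (size 2), [c³] (size 1), [cd⁻¹] (size 3), [c²d⁻¹] (size 3).
Class equation: 1 + 2 + 2 + 1 + 3 + 3 = 12 = |G|. So G has 6 conjugacy classes.

Answer: 6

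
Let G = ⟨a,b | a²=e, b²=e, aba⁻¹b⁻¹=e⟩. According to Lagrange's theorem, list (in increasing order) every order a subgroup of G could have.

|G| = 4 = 2². By Lagrange's theorem the order of any subgroup divides 4; the divisors of 4 are 1, 2, 4.

Answer: 1, 2, 4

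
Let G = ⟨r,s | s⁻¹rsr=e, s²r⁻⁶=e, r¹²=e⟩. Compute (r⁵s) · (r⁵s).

Compute (r⁵s) · (r⁵s) by multiplying left to right and reducing via the relations at each step:
  (r⁵s) · r⁵ = s
  s · s = r⁶

Answer: r⁶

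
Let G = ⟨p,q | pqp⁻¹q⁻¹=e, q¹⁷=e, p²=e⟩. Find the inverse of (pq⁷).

The order of (pq⁷) is 34 (smallest k with (pq⁷)ᵏ = e), so (pq⁷)⁻¹ = (pq⁷)³³ = pq¹⁰.
Check: (pq⁷) · (pq¹⁰) → (pq⁷) · p = q⁷;   (q⁷) · q¹⁰ = e, giving e as required.

Answer: pq¹⁰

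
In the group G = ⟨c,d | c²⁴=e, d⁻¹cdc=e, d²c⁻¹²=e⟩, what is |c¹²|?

Compute successive powers until reaching e:
  (c¹²)¹ = c¹², (c¹²)² = e.
The smallest positive k with (c¹²)ᵏ = e is 2.

Answer: 2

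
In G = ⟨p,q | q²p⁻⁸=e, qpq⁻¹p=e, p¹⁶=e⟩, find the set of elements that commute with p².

⟨p²⟩ ⊆ C_G(p²) since powers of p² commute with p²; so |C_G(p²)| ≥ |⟨p²⟩| = 8.
By orbit–stabilizer, |C_G(p²)| = |G| / |conj. class of p²| = 32 / 2 = 16.
The 16 elements commuting with p² are {e, p, p², p³, p⁴, p⁵, p⁶, p⁷, p⁸, p⁹, p¹⁰, p¹¹, p¹², p¹³, p¹⁴, p¹⁵}.

Answer: {e, p, p², p³, p⁴, p⁵, p⁶, p⁷, p⁸, p⁹, p¹⁰, p¹¹, p¹², p¹³, p¹⁴, p¹⁵}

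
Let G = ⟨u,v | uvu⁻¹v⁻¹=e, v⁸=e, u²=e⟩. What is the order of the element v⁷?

Compute successive powers until reaching e:
  (v⁷)¹ = v⁷, (v⁷)² = v⁶, (v⁷)³ = v⁵, (v⁷)⁴ = v⁴, (v⁷)⁵ = v³, (v⁷)⁶ = v², (v⁷)⁷ = v, (v⁷)⁸ = e.
The smallest positive k with (v⁷)ᵏ = e is 8.

Answer: 8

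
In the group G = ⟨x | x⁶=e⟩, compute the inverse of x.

The order of x is 6 (smallest k with xᵏ = e), so x⁻¹ = x⁵ = x⁵.
Check: x · (x⁵) → x · x⁵ = e, giving e as required.

Answer: x⁵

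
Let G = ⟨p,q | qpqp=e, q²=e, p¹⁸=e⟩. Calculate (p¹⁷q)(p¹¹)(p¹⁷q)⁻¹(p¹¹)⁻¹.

[(p¹⁷q), (p¹¹)] = (p¹⁷q)·(p¹¹)·(p¹⁷q)⁻¹·(p¹¹)⁻¹.
  (p¹⁷q) · (p¹¹) = p⁶q
  (p⁶q) · (p¹⁷q) = p⁷
  (p⁷) · (p⁷) = p¹⁴

Answer: p¹⁴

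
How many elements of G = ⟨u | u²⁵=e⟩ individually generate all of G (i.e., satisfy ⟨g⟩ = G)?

G is cyclic of order 25. An element generates G iff its order is 25, and a cyclic group of order 25 has exactly φ(25) = 20 such elements.

Answer: 20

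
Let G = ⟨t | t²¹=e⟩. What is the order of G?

G is generated by a single element, so G is cyclic. The relator gives t²¹ = e and no smaller power is forced to be e, so the 21 powers {e, t, t², t³, t⁴, t⁵, t⁶, t⁷, t⁸, t⁹, t²⁰, t¹², t¹³, t¹¹, t¹⁰, t¹⁴, t¹⁵, t¹⁶, t¹⁷, t¹⁸, t¹⁹} are distinct. Hence |G| = 21.

Answer: 21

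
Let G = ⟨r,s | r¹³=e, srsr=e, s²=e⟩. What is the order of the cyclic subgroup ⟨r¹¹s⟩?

|⟨r¹¹s⟩| equals the order of r¹¹s. Compute successive powers until reaching e:
  (r¹¹s)¹ = r¹¹s, (r¹¹s)² = e.
The smallest positive k with (r¹¹s)ᵏ = e is 2, so |⟨r¹¹s⟩| = 2.

Answer: 2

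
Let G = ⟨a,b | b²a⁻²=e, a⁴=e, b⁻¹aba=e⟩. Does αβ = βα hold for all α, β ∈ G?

a·b = ab but b·a = ab⁻¹, so a·b ≠ b·a and G is not abelian.

Answer: No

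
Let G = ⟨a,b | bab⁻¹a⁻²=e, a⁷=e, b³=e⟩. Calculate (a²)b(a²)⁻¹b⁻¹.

[(a²), b] = (a²)·b·(a²)⁻¹·b⁻¹.
  (a²) · b = a²b
  (a²b) · (a⁵) = a⁵b
  (a⁵b) · (b²) = a⁵

Answer: a⁵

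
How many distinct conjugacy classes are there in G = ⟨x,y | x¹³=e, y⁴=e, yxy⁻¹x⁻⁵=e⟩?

The conjugacy classes (representative and size) are:
  [e] (size 1), [x] (size 4), [x²] (size 4), [x⁹] (size 4), [x¹²y] (size 13), [x⁴y²] (size 13), [x¹²y³] (size 13).
Class equation: 1 + 4 + 4 + 4 + 13 + 13 + 13 = 52 = |G|. So G has 7 conjugacy classes.

Answer: 7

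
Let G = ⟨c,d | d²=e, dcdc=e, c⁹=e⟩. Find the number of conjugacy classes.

The conjugacy classes (representative and size) are:
  [e] (size 1), [c⁸] (size 2), [c⁷] (size 2), [c⁶] (size 2), [c⁵] (size 2), [c⁴d] (size 9).
Class equation: 1 + 2 + 2 + 2 + 2 + 9 = 18 = |G|. So G has 6 conjugacy classes.

Answer: 6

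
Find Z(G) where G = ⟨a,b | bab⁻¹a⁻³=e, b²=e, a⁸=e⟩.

An element z ∈ Z(G) iff z commutes with every generator.
For example a⁴ is central: (a⁴)·a = a⁵ = a·(a⁴); (a⁴)·b = a⁴b = b·(a⁴).
Whereas a ∉ Z(G) since a·b = ab ≠ a³b = b·a.
Checking each of the 16 elements this way gives Z(G) = {e, a⁴}, of order 2.

Answer: {e, a⁴}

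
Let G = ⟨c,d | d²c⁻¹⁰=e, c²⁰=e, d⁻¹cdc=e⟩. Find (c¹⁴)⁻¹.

The order of (c¹⁴) is 10 (smallest k with (c¹⁴)ᵏ = e), so (c¹⁴)⁻¹ = (c¹⁴)⁹ = c⁶.
Check: (c¹⁴) · (c⁶) → (c¹⁴) · c⁶ = e, giving e as required.

Answer: c⁶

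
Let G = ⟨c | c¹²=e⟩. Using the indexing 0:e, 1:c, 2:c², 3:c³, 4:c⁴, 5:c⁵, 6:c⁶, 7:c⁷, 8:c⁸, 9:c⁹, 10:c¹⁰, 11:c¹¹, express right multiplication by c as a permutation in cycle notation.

(0 1 2 3 4 5 6 7 8 9 10 11)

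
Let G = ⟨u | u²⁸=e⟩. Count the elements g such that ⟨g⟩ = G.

G is cyclic of order 28. An element generates G iff its order is 28, and a cyclic group of order 28 has exactly φ(28) = 12 such elements.

Answer: 12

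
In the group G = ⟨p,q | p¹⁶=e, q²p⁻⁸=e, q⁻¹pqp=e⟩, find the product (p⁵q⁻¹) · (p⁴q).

Compute (p⁵q⁻¹) · (p⁴q) by multiplying left to right and reducing via the relations at each step:
  (p⁵q⁻¹) · p⁴ = pq⁻¹
  (pq⁻¹) · q = p

Answer: p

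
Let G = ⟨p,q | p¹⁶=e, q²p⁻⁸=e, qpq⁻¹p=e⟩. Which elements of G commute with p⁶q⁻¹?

⟨p⁶q⁻¹⟩ ⊆ C_G(p⁶q⁻¹) since powers of p⁶q⁻¹ commute with p⁶q⁻¹; so |C_G(p⁶q⁻¹)| ≥ |⟨p⁶q⁻¹⟩| = 4.
By orbit–stabilizer, |C_G(p⁶q⁻¹)| = |G| / |conj. class of p⁶q⁻¹| = 32 / 8 = 4.
The 4 elements commuting with p⁶q⁻¹ are {e, p⁸, p⁶q, p⁶q⁻¹}.

Answer: {e, p⁸, p⁶q, p⁶q⁻¹}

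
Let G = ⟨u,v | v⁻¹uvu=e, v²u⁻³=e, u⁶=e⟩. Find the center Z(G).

An element z ∈ Z(G) iff z commutes with every generator.
For example u³ is central: (u³)·u = u⁴ = u·(u³); (u³)·v = v⁻¹ = v·(u³).
Whereas u ∉ Z(G) since u·v = uv ≠ u²v⁻¹ = v·u.
Checking each of the 12 elements this way gives Z(G) = {e, u³}, of order 2.

Answer: {e, u³}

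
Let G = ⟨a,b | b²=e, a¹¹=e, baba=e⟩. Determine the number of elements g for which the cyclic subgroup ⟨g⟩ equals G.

⟨g⟩ = G would require ord(g) = |G| = 22, but the maximum element order in G is 11 < 22. So G is not cyclic and no single element generates it: the count is 0.

Answer: 0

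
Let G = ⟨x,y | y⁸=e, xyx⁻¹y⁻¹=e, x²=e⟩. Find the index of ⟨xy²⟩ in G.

First find ord(xy²) by computing successive powers:
  (xy²)¹ = xy², (xy²)² = y⁴, (xy²)³ = xy⁶, (xy²)⁴ = e.
So |⟨xy²⟩| = ord(xy²) = 4. With |G| = 16, by Lagrange [G : ⟨xy²⟩] = 16/4 = 4.

Answer: 4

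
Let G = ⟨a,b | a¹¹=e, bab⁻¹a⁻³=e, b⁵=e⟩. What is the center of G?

An element z ∈ Z(G) iff z commutes with every generator.
For example e is central: e·a = a = a·e; e·b = b = b·e.
Whereas a ∉ Z(G) since a·b = ab ≠ a³b = b·a.
Checking each of the 55 elements this way gives Z(G) = {e}, of order 1.

Answer: {e}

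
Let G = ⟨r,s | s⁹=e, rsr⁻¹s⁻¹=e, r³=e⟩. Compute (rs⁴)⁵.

Compute successive powers of (rs⁴), reducing at each step:
  (rs⁴)²: (rs⁴) · r = r²s⁴;   (r²s⁴) · s⁴ = r²s⁸
  (rs⁴)³: (r²s⁸) · r = s⁸;   (s⁸) · s⁴ = s³
  (rs⁴)⁴: (s³) · r = rs³;   (rs³) · s⁴ = rs⁷
  (rs⁴)⁵: (rs⁷) · r = r²s⁷;   (r²s⁷) · s⁴ = r²s²

Answer: r²s²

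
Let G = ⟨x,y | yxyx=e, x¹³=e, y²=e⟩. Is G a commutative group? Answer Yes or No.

x·y = xy but y·x = x¹²y, so x·y ≠ y·x and G is not abelian.

Answer: No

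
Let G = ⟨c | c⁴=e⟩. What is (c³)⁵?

Compute successive powers of (c³), reducing at each step:
  (c³)²: (c³) · c³ = c²
  (c³)³: (c²) · c³ = c
  (c³)⁴: c · c³ = e
  (c³)⁵: e · c³ = c³

Answer: c³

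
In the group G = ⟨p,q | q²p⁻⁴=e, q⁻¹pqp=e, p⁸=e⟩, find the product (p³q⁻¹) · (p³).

Compute (p³q⁻¹) · (p³) by multiplying left to right and reducing via the relations at each step:
  (p³q⁻¹) · p³ = q⁻¹

Answer: q⁻¹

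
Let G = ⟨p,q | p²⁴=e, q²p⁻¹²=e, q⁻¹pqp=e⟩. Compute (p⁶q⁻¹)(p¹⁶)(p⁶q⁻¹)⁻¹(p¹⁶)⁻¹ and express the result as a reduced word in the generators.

[(p⁶q⁻¹), (p¹⁶)] = (p⁶q⁻¹)·(p¹⁶)·(p⁶q⁻¹)⁻¹·(p¹⁶)⁻¹.
  (p⁶q⁻¹) · (p¹⁶) = p²q
  (p²q) · (p⁶q) = p⁸
  (p⁸) · (p⁸) = p¹⁶

Answer: p¹⁶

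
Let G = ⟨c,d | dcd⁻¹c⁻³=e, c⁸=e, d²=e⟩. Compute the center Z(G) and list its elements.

An element z ∈ Z(G) iff z commutes with every generator.
For example c⁴ is central: (c⁴)·c = c⁵ = c·(c⁴); (c⁴)·d = c⁴d = d·(c⁴).
Whereas c ∉ Z(G) since c·d = cd ≠ c³d = d·c.
Checking each of the 16 elements this way gives Z(G) = {e, c⁴}, of order 2.

Answer: {e, c⁴}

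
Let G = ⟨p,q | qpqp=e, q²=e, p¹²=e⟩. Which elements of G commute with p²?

⟨p²⟩ ⊆ C_G(p²) since powers of p² commute with p²; so |C_G(p²)| ≥ |⟨p²⟩| = 6.
By orbit–stabilizer, |C_G(p²)| = |G| / |conj. class of p²| = 24 / 2 = 12.
The 12 elements commuting with p² are {e, p, p², p³, p⁴, p⁵, p⁶, p⁷, p⁸, p⁹, p¹⁰, p¹¹}.

Answer: {e, p, p², p³, p⁴, p⁵, p⁶, p⁷, p⁸, p⁹, p¹⁰, p¹¹}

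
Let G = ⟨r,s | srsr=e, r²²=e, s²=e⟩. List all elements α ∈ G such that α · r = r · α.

⟨r⟩ ⊆ C_G(r) since powers of r commute with r; so |C_G(r)| ≥ |⟨r⟩| = 22.
By orbit–stabilizer, |C_G(r)| = |G| / |conj. class of r| = 44 / 2 = 22.
The 22 elements commuting with r are {e, r, r², r³, r⁴, r⁵, r⁶, r⁷, r⁸, r⁹, r¹⁰, r¹¹, r¹², r¹³, r¹⁴, r¹⁵, r¹⁶, r¹⁷, r¹⁸, r¹⁹, r²⁰, r²¹}.

Answer: {e, r, r², r³, r⁴, r⁵, r⁶, r⁷, r⁸, r⁹, r¹⁰, r¹¹, r¹², r¹³, r¹⁴, r¹⁵, r¹⁶, r¹⁷, r¹⁸, r¹⁹, r²⁰, r²¹}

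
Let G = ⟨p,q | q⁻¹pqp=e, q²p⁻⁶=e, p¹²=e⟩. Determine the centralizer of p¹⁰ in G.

⟨p¹⁰⟩ ⊆ C_G(p¹⁰) since powers of p¹⁰ commute with p¹⁰; so |C_G(p¹⁰)| ≥ |⟨p¹⁰⟩| = 6.
By orbit–stabilizer, |C_G(p¹⁰)| = |G| / |conj. class of p¹⁰| = 24 / 2 = 12.
The 12 elements commuting with p¹⁰ are {e, p, p², p³, p⁴, p⁵, p⁶, p⁷, p⁸, p⁹, p¹⁰, p¹¹}.

Answer: {e, p, p², p³, p⁴, p⁵, p⁶, p⁷, p⁸, p⁹, p¹⁰, p¹¹}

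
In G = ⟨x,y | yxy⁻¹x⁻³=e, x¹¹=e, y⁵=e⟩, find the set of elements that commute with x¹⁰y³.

⟨x¹⁰y³⟩ ⊆ C_G(x¹⁰y³) since powers of x¹⁰y³ commute with x¹⁰y³; so |C_G(x¹⁰y³)| ≥ |⟨x¹⁰y³⟩| = 5.
By orbit–stabilizer, |C_G(x¹⁰y³)| = |G| / |conj. class of x¹⁰y³| = 55 / 11 = 5.
The 5 elements commuting with x¹⁰y³ are {e, x²y⁴, x⁵y, x⁹y², x¹⁰y³}.

Answer: {e, x²y⁴, x⁵y, x⁹y², x¹⁰y³}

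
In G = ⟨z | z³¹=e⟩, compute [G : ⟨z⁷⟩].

First find ord(z⁷) by computing successive powers:
  (z⁷)¹ = z⁷, (z⁷)² = z¹⁴, (z⁷)³ = z²¹, (z⁷)⁴ = z²⁸, (z⁷)⁵ = z⁴, (z⁷)⁶ = z¹¹, (z⁷)⁷ = z¹⁸, (z⁷)⁸ = z²⁵, (z⁷)⁹ = z, (z⁷)¹⁰ = z⁸, (z⁷)¹¹ = z¹⁵, (z⁷)¹² = z²², (z⁷)¹³ = z²⁹, (z⁷)¹⁴ = z⁵, (z⁷)¹⁵ = z¹², (z⁷)¹⁶ = z¹⁹, (z⁷)¹⁷ = z²⁶, (z⁷)¹⁸ = z², (z⁷)¹⁹ = z⁹, (z⁷)²⁰ = z¹⁶, (z⁷)²¹ = z²³, (z⁷)²² = z³⁰, (z⁷)²³ = z⁶, (z⁷)²⁴ = z¹³, (z⁷)²⁵ = z²⁰, (z⁷)²⁶ = z²⁷, (z⁷)²⁷ = z³, (z⁷)²⁸ = z¹⁰, (z⁷)²⁹ = z¹⁷, (z⁷)³⁰ = z²⁴, (z⁷)³¹ = e.
So |⟨z⁷⟩| = ord(z⁷) = 31. With |G| = 31, by Lagrange [G : ⟨z⁷⟩] = 31/31 = 1.

Answer: 1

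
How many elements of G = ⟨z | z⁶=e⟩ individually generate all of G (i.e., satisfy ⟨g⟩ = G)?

G is cyclic of order 6. An element generates G iff its order is 6, and a cyclic group of order 6 has exactly φ(6) = 2 such elements.

Answer: 2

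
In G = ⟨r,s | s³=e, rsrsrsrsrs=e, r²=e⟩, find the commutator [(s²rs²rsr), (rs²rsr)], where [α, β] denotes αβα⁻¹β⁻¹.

[(s²rs²rsr), (rs²rsr)] = (s²rs²rsr)·(rs²rsr)·(s²rs²rsr)⁻¹·(rs²rsr)⁻¹.
  (s²rs²rsr) · (rs²rsr) = s²
  (s²) · (rs²rsrs) = s²rs²rsrs
  (s²rs²rsrs) · (rs²rsr) = srs²rsrs²

Answer: srs²rsrs²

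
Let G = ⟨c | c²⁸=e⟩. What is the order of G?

G is generated by a single element, so G is cyclic. The relator gives c²⁸ = e and no smaller power is forced to be e, so the 28 powers {c, e, c², c³, c⁴, c⁵, c⁶, c⁷, c⁸, c⁹, c²², c²³, c²¹, c²⁰, c²⁴, c²⁵, c²⁶, c²⁷, c¹², c¹³, c¹¹, c¹⁰, c¹⁴, c¹⁵, c¹⁶, c¹⁷, c¹⁸, c¹⁹} are distinct. Hence |G| = 28.

Answer: 28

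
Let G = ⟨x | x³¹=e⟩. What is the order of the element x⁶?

Compute successive powers until reaching e:
  (x⁶)¹ = x⁶, (x⁶)² = x¹², (x⁶)³ = x¹⁸, (x⁶)⁴ = x²⁴, (x⁶)⁵ = x³⁰, (x⁶)⁶ = x⁵, (x⁶)⁷ = x¹¹, (x⁶)⁸ = x¹⁷, (x⁶)⁹ = x²³, (x⁶)¹⁰ = x²⁹, (x⁶)¹¹ = x⁴, (x⁶)¹² = x¹⁰, (x⁶)¹³ = x¹⁶, (x⁶)¹⁴ = x²², (x⁶)¹⁵ = x²⁸, (x⁶)¹⁶ = x³, (x⁶)¹⁷ = x⁹, (x⁶)¹⁸ = x¹⁵, (x⁶)¹⁹ = x²¹, (x⁶)²⁰ = x²⁷, (x⁶)²¹ = x², (x⁶)²² = x⁸, (x⁶)²³ = x¹⁴, (x⁶)²⁴ = x²⁰, (x⁶)²⁵ = x²⁶, (x⁶)²⁶ = x, (x⁶)²⁷ = x⁷, (x⁶)²⁸ = x¹³, (x⁶)²⁹ = x¹⁹, (x⁶)³⁰ = x²⁵, (x⁶)³¹ = e.
The smallest positive k with (x⁶)ᵏ = e is 31.

Answer: 31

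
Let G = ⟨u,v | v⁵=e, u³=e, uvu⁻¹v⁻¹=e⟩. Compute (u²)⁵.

Compute successive powers of (u²), reducing at each step:
  (u²)²: (u²) · u² = u
  (u²)³: u · u² = e
  (u²)⁴: e · u² = u²
  (u²)⁵: (u²) · u² = u

Answer: u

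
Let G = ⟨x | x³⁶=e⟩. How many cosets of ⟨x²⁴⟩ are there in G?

First find ord(x²⁴) by computing successive powers:
  (x²⁴)¹ = x²⁴, (x²⁴)² = x¹², (x²⁴)³ = e.
So |⟨x²⁴⟩| = ord(x²⁴) = 3. With |G| = 36, by Lagrange [G : ⟨x²⁴⟩] = 36/3 = 12.

Answer: 12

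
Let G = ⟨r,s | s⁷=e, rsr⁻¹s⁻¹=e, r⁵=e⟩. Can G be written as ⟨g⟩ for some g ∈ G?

|G| = 35. The element rs has order 35 (its powers give 35 distinct elements), so ⟨rs⟩ = G and G is cyclic.

Answer: Yes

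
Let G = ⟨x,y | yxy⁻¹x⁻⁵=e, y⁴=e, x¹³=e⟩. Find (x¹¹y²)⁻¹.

The order of (x¹¹y²) is 2 (smallest k with (x¹¹y²)ᵏ = e), so (x¹¹y²)⁻¹ = (x¹¹y²)¹ = x¹¹y².
Check: (x¹¹y²) · (x¹¹y²) → (x¹¹y²) · x¹¹ = y²;   (y²) · y² = e, giving e as required.

Answer: x¹¹y²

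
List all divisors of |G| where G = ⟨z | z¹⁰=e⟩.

|G| = 10 = 2 · 5. By Lagrange's theorem the order of any subgroup divides 10; the divisors of 10 are 1, 2, 5, 10.

Answer: 1, 2, 5, 10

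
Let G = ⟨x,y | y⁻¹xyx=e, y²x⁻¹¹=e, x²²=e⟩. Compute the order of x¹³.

Compute successive powers until reaching e:
  (x¹³)¹ = x¹³, (x¹³)² = x⁴, (x¹³)³ = x¹⁷, (x¹³)⁴ = x⁸, (x¹³)⁵ = x²¹, (x¹³)⁶ = x¹², (x¹³)⁷ = x³, (x¹³)⁸ = x¹⁶, (x¹³)⁹ = x⁷, (x¹³)¹⁰ = x²⁰, (x¹³)¹¹ = x¹¹, (x¹³)¹² = x², (x¹³)¹³ = x¹⁵, (x¹³)¹⁴ = x⁶, (x¹³)¹⁵ = x¹⁹, (x¹³)¹⁶ = x¹⁰, (x¹³)¹⁷ = x, (x¹³)¹⁸ = x¹⁴, (x¹³)¹⁹ = x⁵, (x¹³)²⁰ = x¹⁸, (x¹³)²¹ = x⁹, (x¹³)²² = e.
The smallest positive k with (x¹³)ᵏ = e is 22.

Answer: 22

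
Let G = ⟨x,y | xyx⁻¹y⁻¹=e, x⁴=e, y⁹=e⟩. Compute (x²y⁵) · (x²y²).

Compute (x²y⁵) · (x²y²) by multiplying left to right and reducing via the relations at each step:
  (x²y⁵) · x² = y⁵
  (y⁵) · y² = y⁷

Answer: y⁷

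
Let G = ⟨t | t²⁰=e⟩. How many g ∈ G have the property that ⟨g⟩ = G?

G is cyclic of order 20. An element generates G iff its order is 20, and a cyclic group of order 20 has exactly φ(20) = 8 such elements.

Answer: 8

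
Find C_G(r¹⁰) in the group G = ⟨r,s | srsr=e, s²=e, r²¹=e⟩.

⟨r¹⁰⟩ ⊆ C_G(r¹⁰) since powers of r¹⁰ commute with r¹⁰; so |C_G(r¹⁰)| ≥ |⟨r¹⁰⟩| = 21.
By orbit–stabilizer, |C_G(r¹⁰)| = |G| / |conj. class of r¹⁰| = 42 / 2 = 21.
The 21 elements commuting with r¹⁰ are {e, r, r², r³, r⁴, r⁵, r⁶, r⁷, r⁸, r⁹, r¹⁰, r¹¹, r¹², r¹³, r¹⁴, r¹⁵, r¹⁶, r¹⁷, r¹⁸, r¹⁹, r²⁰}.

Answer: {e, r, r², r³, r⁴, r⁵, r⁶, r⁷, r⁸, r⁹, r¹⁰, r¹¹, r¹², r¹³, r¹⁴, r¹⁵, r¹⁶, r¹⁷, r¹⁸, r¹⁹, r²⁰}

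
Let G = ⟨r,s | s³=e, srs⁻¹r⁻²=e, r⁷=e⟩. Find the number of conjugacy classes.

The conjugacy classes (representative and size) are:
  [e] (size 1), [r²] (size 3), [r⁵] (size 3), [s] (size 7), [s²] (size 7).
Class equation: 1 + 3 + 3 + 7 + 7 = 21 = |G|. So G has 5 conjugacy classes.

Answer: 5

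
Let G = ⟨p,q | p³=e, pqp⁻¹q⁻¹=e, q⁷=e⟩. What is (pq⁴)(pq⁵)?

Compute (pq⁴) · (pq⁵) by multiplying left to right and reducing via the relations at each step:
  (pq⁴) · p = p²q⁴
  (p²q⁴) · q⁵ = p²q²

Answer: p²q²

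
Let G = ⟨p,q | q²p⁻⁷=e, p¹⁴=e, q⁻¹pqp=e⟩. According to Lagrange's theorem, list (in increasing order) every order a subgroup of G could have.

|G| = 28 = 2² · 7. By Lagrange's theorem the order of any subgroup divides 28; the divisors of 28 are 1, 2, 4, 7, 14, 28.

Answer: 1, 2, 4, 7, 14, 28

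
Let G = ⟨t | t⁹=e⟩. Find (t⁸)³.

Compute successive powers of (t⁸), reducing at each step:
  (t⁸)²: (t⁸) · t⁸ = t⁷
  (t⁸)³: (t⁷) · t⁸ = t⁶

Answer: t⁶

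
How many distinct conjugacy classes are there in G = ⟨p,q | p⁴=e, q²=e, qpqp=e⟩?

The conjugacy classes (representative and size) are:
  [e] (size 1), [p] (size 2), [p²] (size 1), [p²q] (size 2), [p³q] (size 2).
Class equation: 1 + 2 + 1 + 2 + 2 = 8 = |G|. So G has 5 conjugacy classes.

Answer: 5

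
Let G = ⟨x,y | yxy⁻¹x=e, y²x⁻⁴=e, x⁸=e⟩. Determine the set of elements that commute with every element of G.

An element z ∈ Z(G) iff z commutes with every generator.
For example x⁴ is central: (x⁴)·x = x⁵ = x·(x⁴); (x⁴)·y = y⁻¹ = y·(x⁴).
Whereas x ∉ Z(G) since x·y = xy ≠ x³y⁻¹ = y·x.
Checking each of the 16 elements this way gives Z(G) = {e, x⁴}, of order 2.

Answer: {e, x⁴}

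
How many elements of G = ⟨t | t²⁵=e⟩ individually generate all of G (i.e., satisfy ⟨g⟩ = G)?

G is cyclic of order 25. An element generates G iff its order is 25, and a cyclic group of order 25 has exactly φ(25) = 20 such elements.

Answer: 20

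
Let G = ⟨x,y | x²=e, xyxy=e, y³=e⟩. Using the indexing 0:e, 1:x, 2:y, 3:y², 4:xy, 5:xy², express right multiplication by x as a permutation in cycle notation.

(0 1)(2 5)(3 4)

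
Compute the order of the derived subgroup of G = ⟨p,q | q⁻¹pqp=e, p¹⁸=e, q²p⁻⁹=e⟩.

G' = [G, G] is generated by all commutators. The generator-pair commutators are: [p, q] = p².
The subgroup they normally generate is {e, p², p⁴, p⁶, p⁸, p¹⁰, p¹², p¹⁴, p¹⁶}, of order 9.
Check: |G/G'| = 36/9 = 4 is the order of the abelianisation.

Answer: 9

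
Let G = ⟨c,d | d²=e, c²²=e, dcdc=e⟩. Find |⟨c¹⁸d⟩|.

|⟨c¹⁸d⟩| equals the order of c¹⁸d. Compute successive powers until reaching e:
  (c¹⁸d)¹ = c¹⁸d, (c¹⁸d)² = e.
The smallest positive k with (c¹⁸d)ᵏ = e is 2, so |⟨c¹⁸d⟩| = 2.

Answer: 2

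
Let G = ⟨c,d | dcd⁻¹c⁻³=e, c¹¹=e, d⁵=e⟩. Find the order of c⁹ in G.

Compute successive powers until reaching e:
  (c⁹)¹ = c⁹, (c⁹)² = c⁷, (c⁹)³ = c⁵, (c⁹)⁴ = c³, (c⁹)⁵ = c, (c⁹)⁶ = c¹⁰, (c⁹)⁷ = c⁸, (c⁹)⁸ = c⁶, (c⁹)⁹ = c⁴, (c⁹)¹⁰ = c², (c⁹)¹¹ = e.
The smallest positive k with (c⁹)ᵏ = e is 11.

Answer: 11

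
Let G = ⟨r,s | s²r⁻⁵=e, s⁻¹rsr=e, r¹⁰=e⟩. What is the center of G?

An element z ∈ Z(G) iff z commutes with every generator.
For example r⁵ is central: (r⁵)·r = r⁶ = r·(r⁵); (r⁵)·s = s⁻¹ = s·(r⁵).
Whereas r ∉ Z(G) since r·s = rs ≠ r⁴s⁻¹ = s·r.
Checking each of the 20 elements this way gives Z(G) = {e, r⁵}, of order 2.

Answer: {e, r⁵}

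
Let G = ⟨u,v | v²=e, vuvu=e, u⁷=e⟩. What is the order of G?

Enumerate words in the generators, reducing via the relations: the distinct elements are
  {e, u, v, uv, u², u³, u⁴, u⁵, u⁶, u²v, u³v, u⁴v, u⁵v, u⁶v}.
No further products give new elements, so |G| = 14.

Answer: 14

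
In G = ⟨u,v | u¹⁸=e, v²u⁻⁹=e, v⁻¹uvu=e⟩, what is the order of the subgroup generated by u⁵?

|⟨u⁵⟩| equals the order of u⁵. Compute successive powers until reaching e:
  (u⁵)¹ = u⁵, (u⁵)² = u¹⁰, (u⁵)³ = u¹⁵, (u⁵)⁴ = u², (u⁵)⁵ = u⁷, (u⁵)⁶ = u¹², (u⁵)⁷ = u¹⁷, (u⁵)⁸ = u⁴, (u⁵)⁹ = u⁹, (u⁵)¹⁰ = u¹⁴, (u⁵)¹¹ = u, (u⁵)¹² = u⁶, (u⁵)¹³ = u¹¹, (u⁵)¹⁴ = u¹⁶, (u⁵)¹⁵ = u³, (u⁵)¹⁶ = u⁸, (u⁵)¹⁷ = u¹³, (u⁵)¹⁸ = e.
The smallest positive k with (u⁵)ᵏ = e is 18, so |⟨u⁵⟩| = 18.

Answer: 18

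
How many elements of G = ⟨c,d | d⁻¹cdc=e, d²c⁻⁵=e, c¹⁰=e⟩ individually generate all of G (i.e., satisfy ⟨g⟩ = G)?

⟨g⟩ = G would require ord(g) = |G| = 20, but the maximum element order in G is 10 < 20. So G is not cyclic and no single element generates it: the count is 0.

Answer: 0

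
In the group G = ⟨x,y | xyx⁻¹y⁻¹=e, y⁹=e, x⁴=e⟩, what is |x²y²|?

Compute successive powers until reaching e:
  (x²y²)¹ = x²y², (x²y²)² = y⁴, (x²y²)³ = x²y⁶, (x²y²)⁴ = y⁸, (x²y²)⁵ = x²y, (x²y²)⁶ = y³, (x²y²)⁷ = x²y⁵, (x²y²)⁸ = y⁷, (x²y²)⁹ = x², (x²y²)¹⁰ = y², (x²y²)¹¹ = x²y⁴, (x²y²)¹² = y⁶, (x²y²)¹³ = x²y⁸, (x²y²)¹⁴ = y, (x²y²)¹⁵ = x²y³, (x²y²)¹⁶ = y⁵, (x²y²)¹⁷ = x²y⁷, (x²y²)¹⁸ = e.
The smallest positive k with (x²y²)ᵏ = e is 18.

Answer: 18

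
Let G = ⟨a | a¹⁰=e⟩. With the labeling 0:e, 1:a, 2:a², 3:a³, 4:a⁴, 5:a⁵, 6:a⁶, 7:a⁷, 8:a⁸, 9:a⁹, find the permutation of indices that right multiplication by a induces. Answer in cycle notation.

(0 1 2 3 4 5 6 7 8 9)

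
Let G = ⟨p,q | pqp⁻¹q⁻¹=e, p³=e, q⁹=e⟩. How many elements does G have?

Enumerate words in the generators, reducing via the relations: the distinct elements are
  {e, p, q, pq, p², q², q³, q⁴, q⁵, q⁶, q⁷, q⁸, pq², pq³, pq⁴, pq⁵, pq⁶, pq⁷, pq⁸, p²q, p²q², p²q³, p²q⁴, p²q⁵, p²q⁶, p²q⁷, p²q⁸}.
No further products give new elements, so |G| = 27.

Answer: 27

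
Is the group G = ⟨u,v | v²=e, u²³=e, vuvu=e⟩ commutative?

u·v = uv but v·u = u²²v, so u·v ≠ v·u and G is not abelian.

Answer: No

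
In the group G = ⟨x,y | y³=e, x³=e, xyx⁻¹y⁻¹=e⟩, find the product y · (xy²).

Compute y · (xy²) by multiplying left to right and reducing via the relations at each step:
  y · x = xy
  (xy) · y² = x

Answer: x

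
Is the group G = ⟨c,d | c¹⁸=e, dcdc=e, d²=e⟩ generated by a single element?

Every cyclic group is abelian. But c·d = cd while d·c = c¹⁷d, so c·d ≠ d·c and G is not abelian. Hence G is not cyclic.

Answer: No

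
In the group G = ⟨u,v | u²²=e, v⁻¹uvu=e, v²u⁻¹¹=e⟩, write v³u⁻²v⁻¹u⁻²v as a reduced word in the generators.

Multiply left to right, reducing at each step:
  (v⁻¹) · u⁻² = u²v⁻¹
  (u²v⁻¹) · v⁻¹ = u¹³
  (u¹³) · u⁻² = u¹¹
  (u¹¹) · v = v⁻¹

Answer: v⁻¹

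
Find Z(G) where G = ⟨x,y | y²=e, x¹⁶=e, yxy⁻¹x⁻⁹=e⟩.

An element z ∈ Z(G) iff z commutes with every generator.
For example x² is central: (x²)·x = x³ = x·(x²); (x²)·y = x²y = y·(x²).
Whereas x ∉ Z(G) since x·y = xy ≠ x⁹y = y·x.
Checking each of the 32 elements this way gives Z(G) = {e, x², x⁴, x⁶, x⁸, x¹⁰, x¹², x¹⁴}, of order 8.

Answer: {e, x², x⁴, x⁶, x⁸, x¹⁰, x¹², x¹⁴}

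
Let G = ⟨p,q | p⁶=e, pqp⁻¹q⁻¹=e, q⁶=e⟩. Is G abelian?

Each pair of generators commutes: p·q = pq = q·p. Since the generators pairwise commute, every element of G commutes with every other, so G is abelian.

Answer: Yes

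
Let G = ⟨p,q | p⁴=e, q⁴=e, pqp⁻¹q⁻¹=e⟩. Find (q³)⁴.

Compute successive powers of (q³), reducing at each step:
  (q³)²: (q³) · q³ = q²
  (q³)³: (q²) · q³ = q
  (q³)⁴: q · q³ = e

Answer: e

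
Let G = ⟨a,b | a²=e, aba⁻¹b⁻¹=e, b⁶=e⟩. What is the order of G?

Enumerate words in the generators, reducing via the relations: the distinct elements are
  {a, b, e, ab, b², b³, b⁴, b⁵, ab², ab³, ab⁴, ab⁵}.
No further products give new elements, so |G| = 12.

Answer: 12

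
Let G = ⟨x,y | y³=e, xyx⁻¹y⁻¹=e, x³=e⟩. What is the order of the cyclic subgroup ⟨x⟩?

|⟨x⟩| equals the order of x. Compute successive powers until reaching e:
  x¹ = x, x² = x², x³ = e.
The smallest positive k with xᵏ = e is 3, so |⟨x⟩| = 3.

Answer: 3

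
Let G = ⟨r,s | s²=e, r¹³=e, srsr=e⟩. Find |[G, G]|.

G' = [G, G] is generated by all commutators. The generator-pair commutators are: [r, s] = r².
The subgroup they normally generate is {e, r, r², r³, r⁴, r⁵, r⁶, r⁷, r⁸, r⁹, r¹⁰, r¹¹, r¹²}, of order 13.
Check: |G/G'| = 26/13 = 2 is the order of the abelianisation.

Answer: 13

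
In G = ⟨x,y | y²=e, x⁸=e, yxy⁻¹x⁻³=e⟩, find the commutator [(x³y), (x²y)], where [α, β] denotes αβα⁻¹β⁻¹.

[(x³y), (x²y)] = (x³y)·(x²y)·(x³y)⁻¹·(x²y)⁻¹.
  (x³y) · (x²y) = x
  x · (x⁷y) = y
  y · (x²y) = x⁶

Answer: x⁶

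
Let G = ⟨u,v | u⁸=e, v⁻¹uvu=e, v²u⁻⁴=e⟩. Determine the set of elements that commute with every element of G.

An element z ∈ Z(G) iff z commutes with every generator.
For example u⁴ is central: (u⁴)·u = u⁵ = u·(u⁴); (u⁴)·v = v⁻¹ = v·(u⁴).
Whereas u ∉ Z(G) since u·v = uv ≠ u³v⁻¹ = v·u.
Checking each of the 16 elements this way gives Z(G) = {e, u⁴}, of order 2.

Answer: {e, u⁴}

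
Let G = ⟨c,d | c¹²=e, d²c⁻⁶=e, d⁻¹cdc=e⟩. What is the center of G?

An element z ∈ Z(G) iff z commutes with every generator.
For example c⁶ is central: (c⁶)·c = c⁷ = c·(c⁶); (c⁶)·d = d⁻¹ = d·(c⁶).
Whereas c ∉ Z(G) since c·d = cd ≠ c⁵d⁻¹ = d·c.
Checking each of the 24 elements this way gives Z(G) = {e, c⁶}, of order 2.

Answer: {e, c⁶}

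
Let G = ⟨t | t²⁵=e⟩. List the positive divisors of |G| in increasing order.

|G| = 25 = 5². By Lagrange's theorem the order of any subgroup divides 25; the divisors of 25 are 1, 5, 25.

Answer: 1, 5, 25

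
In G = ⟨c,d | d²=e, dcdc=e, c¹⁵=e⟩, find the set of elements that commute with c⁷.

⟨c⁷⟩ ⊆ C_G(c⁷) since powers of c⁷ commute with c⁷; so |C_G(c⁷)| ≥ |⟨c⁷⟩| = 15.
By orbit–stabilizer, |C_G(c⁷)| = |G| / |conj. class of c⁷| = 30 / 2 = 15.
The 15 elements commuting with c⁷ are {e, c, c², c³, c⁴, c⁵, c⁶, c⁷, c⁸, c⁹, c¹⁰, c¹¹, c¹², c¹³, c¹⁴}.

Answer: {e, c, c², c³, c⁴, c⁵, c⁶, c⁷, c⁸, c⁹, c¹⁰, c¹¹, c¹², c¹³, c¹⁴}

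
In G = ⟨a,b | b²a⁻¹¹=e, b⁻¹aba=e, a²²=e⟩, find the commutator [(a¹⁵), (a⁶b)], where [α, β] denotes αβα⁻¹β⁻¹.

[(a¹⁵), (a⁶b)] = (a¹⁵)·(a⁶b)·(a¹⁵)⁻¹·(a⁶b)⁻¹.
  (a¹⁵) · (a⁶b) = a¹⁰b⁻¹
  (a¹⁰b⁻¹) · (a⁷) = a³b⁻¹
  (a³b⁻¹) · (a⁶b⁻¹) = a⁸

Answer: a⁸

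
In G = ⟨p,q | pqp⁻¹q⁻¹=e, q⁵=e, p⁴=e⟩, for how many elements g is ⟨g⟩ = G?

G is cyclic of order 20. An element generates G iff its order is 20, and a cyclic group of order 20 has exactly φ(20) = 8 such elements.

Answer: 8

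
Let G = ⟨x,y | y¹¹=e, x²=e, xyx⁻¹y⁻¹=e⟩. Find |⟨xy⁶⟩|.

|⟨xy⁶⟩| equals the order of xy⁶. Compute successive powers until reaching e:
  (xy⁶)¹ = xy⁶, (xy⁶)² = y, (xy⁶)³ = xy⁷, (xy⁶)⁴ = y², (xy⁶)⁵ = xy⁸, (xy⁶)⁶ = y³, (xy⁶)⁷ = xy⁹, (xy⁶)⁸ = y⁴, (xy⁶)⁹ = xy¹⁰, (xy⁶)¹⁰ = y⁵, (xy⁶)¹¹ = x, (xy⁶)¹² = y⁶, (xy⁶)¹³ = xy, (xy⁶)¹⁴ = y⁷, (xy⁶)¹⁵ = xy², (xy⁶)¹⁶ = y⁸, (xy⁶)¹⁷ = xy³, (xy⁶)¹⁸ = y⁹, (xy⁶)¹⁹ = xy⁴, (xy⁶)²⁰ = y¹⁰, (xy⁶)²¹ = xy⁵, (xy⁶)²² = e.
The smallest positive k with (xy⁶)ᵏ = e is 22, so |⟨xy⁶⟩| = 22.

Answer: 22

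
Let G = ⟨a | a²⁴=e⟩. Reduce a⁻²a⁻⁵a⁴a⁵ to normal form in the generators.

Multiply left to right, reducing at each step:
  (a²²) · a⁻⁵ = a¹⁷
  (a¹⁷) · a⁴ = a²¹
  (a²¹) · a⁵ = a²

Answer: a²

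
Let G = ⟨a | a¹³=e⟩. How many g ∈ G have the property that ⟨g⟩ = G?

G is cyclic of order 13. An element generates G iff its order is 13, and a cyclic group of order 13 has exactly φ(13) = 12 such elements.

Answer: 12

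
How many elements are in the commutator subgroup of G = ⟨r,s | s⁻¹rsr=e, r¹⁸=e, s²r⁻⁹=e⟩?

G' = [G, G] is generated by all commutators. The generator-pair commutators are: [r, s] = r².
The subgroup they normally generate is {e, r², r⁴, r⁶, r⁸, r¹⁰, r¹², r¹⁴, r¹⁶}, of order 9.
Check: |G/G'| = 36/9 = 4 is the order of the abelianisation.

Answer: 9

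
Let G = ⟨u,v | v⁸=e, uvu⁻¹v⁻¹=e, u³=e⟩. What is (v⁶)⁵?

Compute successive powers of (v⁶), reducing at each step:
  (v⁶)²: (v⁶) · v⁶ = v⁴
  (v⁶)³: (v⁴) · v⁶ = v²
  (v⁶)⁴: (v²) · v⁶ = e
  (v⁶)⁵: e · v⁶ = v⁶

Answer: v⁶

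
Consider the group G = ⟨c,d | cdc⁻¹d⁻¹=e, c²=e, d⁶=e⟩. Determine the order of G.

Enumerate words in the generators, reducing via the relations: the distinct elements are
  {c, d, e, cd, d², d³, d⁴, d⁵, cd², cd³, cd⁴, cd⁵}.
No further products give new elements, so |G| = 12.

Answer: 12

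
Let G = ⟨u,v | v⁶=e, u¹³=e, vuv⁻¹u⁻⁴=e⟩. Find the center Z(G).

An element z ∈ Z(G) iff z commutes with every generator.
For example e is central: e·u = u = u·e; e·v = v = v·e.
Whereas u ∉ Z(G) since u·v = uv ≠ u⁴v = v·u.
Checking each of the 78 elements this way gives Z(G) = {e}, of order 1.

Answer: {e}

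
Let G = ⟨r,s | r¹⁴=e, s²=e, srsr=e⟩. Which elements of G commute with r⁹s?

⟨r⁹s⟩ ⊆ C_G(r⁹s) since powers of r⁹s commute with r⁹s; so |C_G(r⁹s)| ≥ |⟨r⁹s⟩| = 2.
By orbit–stabilizer, |C_G(r⁹s)| = |G| / |conj. class of r⁹s| = 28 / 7 = 4.
The 4 elements commuting with r⁹s are {e, r⁷, r²s, r⁹s}.

Answer: {e, r⁷, r²s, r⁹s}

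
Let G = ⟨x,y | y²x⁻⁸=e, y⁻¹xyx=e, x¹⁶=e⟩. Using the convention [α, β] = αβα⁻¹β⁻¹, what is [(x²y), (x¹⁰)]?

[(x²y), (x¹⁰)] = (x²y)·(x¹⁰)·(x²y)⁻¹·(x¹⁰)⁻¹.
  (x²y) · (x¹⁰) = y⁻¹
  (y⁻¹) · (x²y⁻¹) = x⁶
  (x⁶) · (x⁶) = x¹²

Answer: x¹²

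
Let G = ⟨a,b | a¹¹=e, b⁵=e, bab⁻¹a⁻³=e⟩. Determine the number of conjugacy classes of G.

The conjugacy classes (representative and size) are:
  [e] (size 1), [a³] (size 5), [a⁶] (size 5), [a⁷b] (size 11), [a⁹b²] (size 11), [a⁷b³] (size 11), [a⁷b⁴] (size 11).
Class equation: 1 + 5 + 5 + 11 + 11 + 11 + 11 = 55 = |G|. So G has 7 conjugacy classes.

Answer: 7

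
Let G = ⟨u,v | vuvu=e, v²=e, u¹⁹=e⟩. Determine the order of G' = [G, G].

G' = [G, G] is generated by all commutators. The generator-pair commutators are: [u, v] = u².
The subgroup they normally generate is {e, u, u², u³, u⁴, u⁵, u⁶, u⁷, u⁸, u⁹, u¹⁰, u¹¹, u¹², u¹³, u¹⁴, u¹⁵, u¹⁶, u¹⁷, u¹⁸}, of order 19.
Check: |G/G'| = 38/19 = 2 is the order of the abelianisation.

Answer: 19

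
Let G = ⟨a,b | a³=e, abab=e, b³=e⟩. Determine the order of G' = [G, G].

G' = [G, G] is generated by all commutators. The generator-pair commutators are: [a, b] = ab²a.
The subgroup they normally generate is {e, ab, a²b², ab²a}, of order 4.
Check: |G/G'| = 12/4 = 3 is the order of the abelianisation.

Answer: 4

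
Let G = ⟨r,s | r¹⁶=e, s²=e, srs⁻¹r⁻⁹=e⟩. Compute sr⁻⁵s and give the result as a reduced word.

Multiply left to right, reducing at each step:
  s · r⁻⁵ = r³s
  (r³s) · s = r³

Answer: r³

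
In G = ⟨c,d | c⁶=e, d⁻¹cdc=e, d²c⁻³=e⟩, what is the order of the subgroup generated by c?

|⟨c⟩| equals the order of c. Compute successive powers until reaching e:
  c¹ = c, c² = c², c³ = c³, c⁴ = c⁴, c⁵ = c⁵, c⁶ = e.
The smallest positive k with cᵏ = e is 6, so |⟨c⟩| = 6.

Answer: 6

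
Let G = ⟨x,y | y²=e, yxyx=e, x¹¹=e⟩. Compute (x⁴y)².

Compute successive powers of (x⁴y), reducing at each step:
  (x⁴y)²: (x⁴y) · x⁴ = y;   y · y = e

Answer: e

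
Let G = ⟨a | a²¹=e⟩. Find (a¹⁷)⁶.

Compute successive powers of (a¹⁷), reducing at each step:
  (a¹⁷)²: (a¹⁷) · a¹⁷ = a¹³
  (a¹⁷)³: (a¹³) · a¹⁷ = a⁹
  (a¹⁷)⁴: (a⁹) · a¹⁷ = a⁵
  (a¹⁷)⁵: (a⁵) · a¹⁷ = a
  (a¹⁷)⁶: a · a¹⁷ = a¹⁸

Answer: a¹⁸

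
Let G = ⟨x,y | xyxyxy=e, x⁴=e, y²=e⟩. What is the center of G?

An element z ∈ Z(G) iff z commutes with every generator.
For example e is central: e·x = x = x·e; e·y = y = y·e.
Whereas x ∉ Z(G) since x·y = xy ≠ yx = y·x.
Checking each of the 24 elements this way gives Z(G) = {e}, of order 1.

Answer: {e}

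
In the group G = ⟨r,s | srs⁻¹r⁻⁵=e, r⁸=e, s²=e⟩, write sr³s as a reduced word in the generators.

Multiply left to right, reducing at each step:
  s · r³ = r⁷s
  (r⁷s) · s = r⁷

Answer: r⁷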